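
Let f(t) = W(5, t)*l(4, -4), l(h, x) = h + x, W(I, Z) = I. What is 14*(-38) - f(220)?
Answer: -532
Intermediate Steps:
f(t) = 0 (f(t) = 5*(4 - 4) = 5*0 = 0)
14*(-38) - f(220) = 14*(-38) - 1*0 = -532 + 0 = -532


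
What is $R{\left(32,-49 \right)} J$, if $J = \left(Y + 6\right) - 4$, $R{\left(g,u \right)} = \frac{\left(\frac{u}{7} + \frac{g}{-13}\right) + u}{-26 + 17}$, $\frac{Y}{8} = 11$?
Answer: $\frac{7600}{13} \approx 584.62$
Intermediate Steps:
$Y = 88$ ($Y = 8 \cdot 11 = 88$)
$R{\left(g,u \right)} = - \frac{8 u}{63} + \frac{g}{117}$ ($R{\left(g,u \right)} = \frac{\left(u \frac{1}{7} + g \left(- \frac{1}{13}\right)\right) + u}{-9} = \left(\left(\frac{u}{7} - \frac{g}{13}\right) + u\right) \left(- \frac{1}{9}\right) = \left(\left(- \frac{g}{13} + \frac{u}{7}\right) + u\right) \left(- \frac{1}{9}\right) = \left(- \frac{g}{13} + \frac{8 u}{7}\right) \left(- \frac{1}{9}\right) = - \frac{8 u}{63} + \frac{g}{117}$)
$J = 90$ ($J = \left(88 + 6\right) - 4 = 94 - 4 = 90$)
$R{\left(32,-49 \right)} J = \left(\left(- \frac{8}{63}\right) \left(-49\right) + \frac{1}{117} \cdot 32\right) 90 = \left(\frac{56}{9} + \frac{32}{117}\right) 90 = \frac{760}{117} \cdot 90 = \frac{7600}{13}$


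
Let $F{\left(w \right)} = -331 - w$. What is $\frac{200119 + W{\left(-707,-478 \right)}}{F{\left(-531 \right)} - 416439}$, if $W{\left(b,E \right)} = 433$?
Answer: $- \frac{200552}{416239} \approx -0.48182$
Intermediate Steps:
$\frac{200119 + W{\left(-707,-478 \right)}}{F{\left(-531 \right)} - 416439} = \frac{200119 + 433}{\left(-331 - -531\right) - 416439} = \frac{200552}{\left(-331 + 531\right) - 416439} = \frac{200552}{200 - 416439} = \frac{200552}{-416239} = 200552 \left(- \frac{1}{416239}\right) = - \frac{200552}{416239}$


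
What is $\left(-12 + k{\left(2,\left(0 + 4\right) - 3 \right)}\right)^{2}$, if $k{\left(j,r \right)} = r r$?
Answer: $121$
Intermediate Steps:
$k{\left(j,r \right)} = r^{2}$
$\left(-12 + k{\left(2,\left(0 + 4\right) - 3 \right)}\right)^{2} = \left(-12 + \left(\left(0 + 4\right) - 3\right)^{2}\right)^{2} = \left(-12 + \left(4 - 3\right)^{2}\right)^{2} = \left(-12 + 1^{2}\right)^{2} = \left(-12 + 1\right)^{2} = \left(-11\right)^{2} = 121$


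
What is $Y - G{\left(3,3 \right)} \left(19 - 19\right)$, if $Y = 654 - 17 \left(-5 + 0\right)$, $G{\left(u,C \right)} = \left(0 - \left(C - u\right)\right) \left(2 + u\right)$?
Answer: $739$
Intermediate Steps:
$G{\left(u,C \right)} = \left(2 + u\right) \left(u - C\right)$ ($G{\left(u,C \right)} = \left(u - C\right) \left(2 + u\right) = \left(2 + u\right) \left(u - C\right)$)
$Y = 739$ ($Y = 654 - -85 = 654 + 85 = 739$)
$Y - G{\left(3,3 \right)} \left(19 - 19\right) = 739 - \left(3^{2} - 6 + 2 \cdot 3 - 3 \cdot 3\right) \left(19 - 19\right) = 739 - \left(9 - 6 + 6 - 9\right) \left(19 - 19\right) = 739 - 0 \cdot 0 = 739 - 0 = 739 + 0 = 739$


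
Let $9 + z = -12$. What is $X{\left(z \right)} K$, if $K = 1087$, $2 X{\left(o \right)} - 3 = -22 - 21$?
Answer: $-21740$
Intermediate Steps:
$z = -21$ ($z = -9 - 12 = -21$)
$X{\left(o \right)} = -20$ ($X{\left(o \right)} = \frac{3}{2} + \frac{-22 - 21}{2} = \frac{3}{2} + \frac{1}{2} \left(-43\right) = \frac{3}{2} - \frac{43}{2} = -20$)
$X{\left(z \right)} K = \left(-20\right) 1087 = -21740$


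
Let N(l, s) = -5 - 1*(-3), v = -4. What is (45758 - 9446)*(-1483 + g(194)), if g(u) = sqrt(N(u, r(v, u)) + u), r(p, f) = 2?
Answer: -53850696 + 290496*sqrt(3) ≈ -5.3348e+7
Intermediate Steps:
N(l, s) = -2 (N(l, s) = -5 + 3 = -2)
g(u) = sqrt(-2 + u)
(45758 - 9446)*(-1483 + g(194)) = (45758 - 9446)*(-1483 + sqrt(-2 + 194)) = 36312*(-1483 + sqrt(192)) = 36312*(-1483 + 8*sqrt(3)) = -53850696 + 290496*sqrt(3)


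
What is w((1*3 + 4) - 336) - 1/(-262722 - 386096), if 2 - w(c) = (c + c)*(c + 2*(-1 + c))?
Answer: -422224801679/648818 ≈ -6.5076e+5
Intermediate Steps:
w(c) = 2 - 2*c*(-2 + 3*c) (w(c) = 2 - (c + c)*(c + 2*(-1 + c)) = 2 - 2*c*(c + (-2 + 2*c)) = 2 - 2*c*(-2 + 3*c))
w((1*3 + 4) - 336) - 1/(-262722 - 386096) = (2 - 6*((1*3 + 4) - 336)² + 4*((1*3 + 4) - 336)) - 1/(-262722 - 386096) = (2 - 6*((3 + 4) - 336)² + 4*((3 + 4) - 336)) - 1/(-648818) = (2 - 6*(7 - 336)² + 4*(7 - 336)) - 1*(-1/648818) = (2 - 6*(-329)² + 4*(-329)) + 1/648818 = (2 - 6*108241 - 1316) + 1/648818 = (2 - 649446 - 1316) + 1/648818 = -650760 + 1/648818 = -422224801679/648818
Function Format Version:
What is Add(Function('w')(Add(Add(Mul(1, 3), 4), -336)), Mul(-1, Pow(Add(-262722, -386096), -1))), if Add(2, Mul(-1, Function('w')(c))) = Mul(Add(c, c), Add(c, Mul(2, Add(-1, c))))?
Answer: Rational(-422224801679, 648818) ≈ -6.5076e+5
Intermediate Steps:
Function('w')(c) = Add(2, Mul(-2, c, Add(-2, Mul(3, c)))) (Function('w')(c) = Add(2, Mul(-1, Mul(Add(c, c), Add(c, Mul(2, Add(-1, c)))))) = Add(2, Mul(-1, Mul(Mul(2, c), Add(c, Add(-2, Mul(2, c)))))) = Add(2, Mul(-1, Mul(Mul(2, c), Add(-2, Mul(3, c))))) = Add(2, Mul(-1, Mul(2, c, Add(-2, Mul(3, c))))) = Add(2, Mul(-2, c, Add(-2, Mul(3, c)))))
Add(Function('w')(Add(Add(Mul(1, 3), 4), -336)), Mul(-1, Pow(Add(-262722, -386096), -1))) = Add(Add(2, Mul(-6, Pow(Add(Add(Mul(1, 3), 4), -336), 2)), Mul(4, Add(Add(Mul(1, 3), 4), -336))), Mul(-1, Pow(Add(-262722, -386096), -1))) = Add(Add(2, Mul(-6, Pow(Add(Add(3, 4), -336), 2)), Mul(4, Add(Add(3, 4), -336))), Mul(-1, Pow(-648818, -1))) = Add(Add(2, Mul(-6, Pow(Add(7, -336), 2)), Mul(4, Add(7, -336))), Mul(-1, Rational(-1, 648818))) = Add(Add(2, Mul(-6, Pow(-329, 2)), Mul(4, -329)), Rational(1, 648818)) = Add(Add(2, Mul(-6, 108241), -1316), Rational(1, 648818)) = Add(Add(2, -649446, -1316), Rational(1, 648818)) = Add(-650760, Rational(1, 648818)) = Rational(-422224801679, 648818)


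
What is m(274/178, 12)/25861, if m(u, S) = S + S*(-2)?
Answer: -12/25861 ≈ -0.00046402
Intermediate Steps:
m(u, S) = -S (m(u, S) = S - 2*S = -S)
m(274/178, 12)/25861 = -1*12/25861 = -12*1/25861 = -12/25861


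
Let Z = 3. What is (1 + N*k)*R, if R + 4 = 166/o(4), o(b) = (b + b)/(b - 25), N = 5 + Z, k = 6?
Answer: -86191/4 ≈ -21548.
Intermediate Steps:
N = 8 (N = 5 + 3 = 8)
o(b) = 2*b/(-25 + b) (o(b) = (2*b)/(-25 + b) = 2*b/(-25 + b))
R = -1759/4 (R = -4 + 166/((2*4/(-25 + 4))) = -4 + 166/((2*4/(-21))) = -4 + 166/((2*4*(-1/21))) = -4 + 166/(-8/21) = -4 + 166*(-21/8) = -4 - 1743/4 = -1759/4 ≈ -439.75)
(1 + N*k)*R = (1 + 8*6)*(-1759/4) = (1 + 48)*(-1759/4) = 49*(-1759/4) = -86191/4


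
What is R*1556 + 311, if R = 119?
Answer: 185475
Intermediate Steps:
R*1556 + 311 = 119*1556 + 311 = 185164 + 311 = 185475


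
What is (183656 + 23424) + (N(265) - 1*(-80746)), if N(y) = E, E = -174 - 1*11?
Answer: 287641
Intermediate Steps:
E = -185 (E = -174 - 11 = -185)
N(y) = -185
(183656 + 23424) + (N(265) - 1*(-80746)) = (183656 + 23424) + (-185 - 1*(-80746)) = 207080 + (-185 + 80746) = 207080 + 80561 = 287641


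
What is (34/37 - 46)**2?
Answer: 2782224/1369 ≈ 2032.3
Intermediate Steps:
(34/37 - 46)**2 = (-1668/37)**2 = 2782224/1369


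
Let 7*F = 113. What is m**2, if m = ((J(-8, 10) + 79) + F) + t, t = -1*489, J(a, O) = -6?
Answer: 7834401/49 ≈ 1.5989e+5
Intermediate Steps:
F = 113/7 (F = (1/7)*113 = 113/7 ≈ 16.143)
t = -489
m = -2799/7 (m = ((-6 + 79) + 113/7) - 489 = (73 + 113/7) - 489 = 624/7 - 489 = -2799/7 ≈ -399.86)
m**2 = (-2799/7)**2 = 7834401/49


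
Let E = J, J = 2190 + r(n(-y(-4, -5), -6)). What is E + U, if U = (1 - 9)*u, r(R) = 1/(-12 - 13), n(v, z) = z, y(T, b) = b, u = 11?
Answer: 52549/25 ≈ 2102.0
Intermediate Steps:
r(R) = -1/25 (r(R) = 1/(-25) = -1/25)
U = -88 (U = (1 - 9)*11 = -8*11 = -88)
J = 54749/25 (J = 2190 - 1/25 = 54749/25 ≈ 2190.0)
E = 54749/25 ≈ 2190.0
E + U = 54749/25 - 88 = 52549/25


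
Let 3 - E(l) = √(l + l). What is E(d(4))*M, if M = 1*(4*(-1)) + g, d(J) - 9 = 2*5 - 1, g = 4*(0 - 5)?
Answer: 72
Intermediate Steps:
g = -20 (g = 4*(-5) = -20)
d(J) = 18 (d(J) = 9 + (2*5 - 1) = 9 + (10 - 1) = 9 + 9 = 18)
E(l) = 3 - √2*√l (E(l) = 3 - √(l + l) = 3 - √(2*l) = 3 - √2*√l)
M = -24 (M = 1*(4*(-1)) - 20 = 1*(-4) - 20 = -4 - 20 = -24)
E(d(4))*M = (3 - √2*√18)*(-24) = (3 - √2*3*√2)*(-24) = (3 - 6)*(-24) = -3*(-24) = 72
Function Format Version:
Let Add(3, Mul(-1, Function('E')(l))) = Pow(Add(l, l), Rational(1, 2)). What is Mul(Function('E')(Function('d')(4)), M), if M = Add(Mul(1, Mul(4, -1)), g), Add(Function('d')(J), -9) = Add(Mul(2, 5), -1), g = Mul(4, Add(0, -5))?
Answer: 72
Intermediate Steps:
g = -20 (g = Mul(4, -5) = -20)
Function('d')(J) = 18 (Function('d')(J) = Add(9, Add(Mul(2, 5), -1)) = Add(9, Add(10, -1)) = Add(9, 9) = 18)
Function('E')(l) = Add(3, Mul(-1, Pow(2, Rational(1, 2)), Pow(l, Rational(1, 2)))) (Function('E')(l) = Add(3, Mul(-1, Pow(Add(l, l), Rational(1, 2)))) = Add(3, Mul(-1, Pow(Mul(2, l), Rational(1, 2)))) = Add(3, Mul(-1, Mul(Pow(2, Rational(1, 2)), Pow(l, Rational(1, 2))))) = Add(3, Mul(-1, Pow(2, Rational(1, 2)), Pow(l, Rational(1, 2)))))
M = -24 (M = Add(Mul(1, Mul(4, -1)), -20) = Add(Mul(1, -4), -20) = Add(-4, -20) = -24)
Mul(Function('E')(Function('d')(4)), M) = Mul(Add(3, Mul(-1, Pow(2, Rational(1, 2)), Pow(18, Rational(1, 2)))), -24) = Mul(Add(3, Mul(-1, Pow(2, Rational(1, 2)), Mul(3, Pow(2, Rational(1, 2))))), -24) = Mul(Add(3, -6), -24) = Mul(-3, -24) = 72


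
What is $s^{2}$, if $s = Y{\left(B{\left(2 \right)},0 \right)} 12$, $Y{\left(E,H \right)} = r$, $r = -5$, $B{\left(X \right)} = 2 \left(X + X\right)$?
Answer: $3600$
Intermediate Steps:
$B{\left(X \right)} = 4 X$ ($B{\left(X \right)} = 2 \cdot 2 X = 4 X$)
$Y{\left(E,H \right)} = -5$
$s = -60$ ($s = \left(-5\right) 12 = -60$)
$s^{2} = \left(-60\right)^{2} = 3600$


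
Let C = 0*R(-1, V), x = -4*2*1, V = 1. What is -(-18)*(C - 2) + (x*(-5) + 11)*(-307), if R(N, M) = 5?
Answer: -15693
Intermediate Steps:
x = -8 (x = -8*1 = -8)
C = 0 (C = 0*5 = 0)
-(-18)*(C - 2) + (x*(-5) + 11)*(-307) = -(-18)*(0 - 2) + (-8*(-5) + 11)*(-307) = -(-18)*(-2) + (40 + 11)*(-307) = -9*4 + 51*(-307) = -36 - 15657 = -15693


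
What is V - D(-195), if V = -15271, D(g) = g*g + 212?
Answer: -53508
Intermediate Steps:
D(g) = 212 + g**2 (D(g) = g**2 + 212 = 212 + g**2)
V - D(-195) = -15271 - (212 + (-195)**2) = -15271 - (212 + 38025) = -15271 - 1*38237 = -15271 - 38237 = -53508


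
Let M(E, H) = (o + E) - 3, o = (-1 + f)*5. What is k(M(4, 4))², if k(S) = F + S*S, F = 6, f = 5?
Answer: 199809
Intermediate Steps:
o = 20 (o = (-1 + 5)*5 = 4*5 = 20)
M(E, H) = 17 + E (M(E, H) = (20 + E) - 3 = 17 + E)
k(S) = 6 + S² (k(S) = 6 + S*S = 6 + S²)
k(M(4, 4))² = (6 + (17 + 4)²)² = (6 + 21²)² = (6 + 441)² = 447² = 199809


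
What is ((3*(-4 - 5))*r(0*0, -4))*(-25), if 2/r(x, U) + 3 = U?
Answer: -1350/7 ≈ -192.86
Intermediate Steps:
r(x, U) = 2/(-3 + U)
((3*(-4 - 5))*r(0*0, -4))*(-25) = ((3*(-4 - 5))*(2/(-3 - 4)))*(-25) = ((3*(-9))*(2/(-7)))*(-25) = -54*(-1)/7*(-25) = -27*(-2/7)*(-25) = (54/7)*(-25) = -1350/7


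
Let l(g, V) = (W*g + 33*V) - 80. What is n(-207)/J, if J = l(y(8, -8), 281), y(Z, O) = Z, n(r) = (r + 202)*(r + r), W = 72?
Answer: 2070/9769 ≈ 0.21189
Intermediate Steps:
n(r) = 2*r*(202 + r) (n(r) = (202 + r)*(2*r) = 2*r*(202 + r))
l(g, V) = -80 + 33*V + 72*g (l(g, V) = (72*g + 33*V) - 80 = (33*V + 72*g) - 80 = -80 + 33*V + 72*g)
J = 9769 (J = -80 + 33*281 + 72*8 = -80 + 9273 + 576 = 9769)
n(-207)/J = (2*(-207)*(202 - 207))/9769 = (2*(-207)*(-5))*(1/9769) = 2070*(1/9769) = 2070/9769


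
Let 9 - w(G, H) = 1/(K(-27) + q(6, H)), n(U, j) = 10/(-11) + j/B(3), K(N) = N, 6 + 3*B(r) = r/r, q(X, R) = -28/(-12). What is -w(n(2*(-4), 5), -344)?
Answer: -669/74 ≈ -9.0405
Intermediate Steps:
q(X, R) = 7/3 (q(X, R) = -28*(-1/12) = 7/3)
B(r) = -5/3 (B(r) = -2 + (r/r)/3 = -2 + (⅓)*1 = -2 + ⅓ = -5/3)
n(U, j) = -10/11 - 3*j/5 (n(U, j) = 10/(-11) + j/(-5/3) = 10*(-1/11) + j*(-⅗) = -10/11 - 3*j/5)
w(G, H) = 669/74 (w(G, H) = 9 - 1/(-27 + 7/3) = 9 - 1/(-74/3) = 9 - 1*(-3/74) = 9 + 3/74 = 669/74)
-w(n(2*(-4), 5), -344) = -1*669/74 = -669/74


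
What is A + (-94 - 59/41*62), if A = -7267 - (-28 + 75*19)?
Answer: -362736/41 ≈ -8847.2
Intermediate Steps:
A = -8664 (A = -7267 - (-28 + 1425) = -7267 - 1*1397 = -7267 - 1397 = -8664)
A + (-94 - 59/41*62) = -8664 + (-94 - 59/41*62) = -8664 + (-94 - 3658/41) = -8664 - 7512/41 = -362736/41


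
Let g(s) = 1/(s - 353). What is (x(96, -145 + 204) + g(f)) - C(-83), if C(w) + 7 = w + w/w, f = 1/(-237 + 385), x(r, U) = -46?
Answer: 2246301/52243 ≈ 42.997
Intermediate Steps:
f = 1/148 ≈ 0.0067568
C(w) = -6 + w (C(w) = -7 + (w + w/w) = -7 + (w + 1) = -7 + (1 + w) = -6 + w)
g(s) = 1/(-353 + s)
(x(96, -145 + 204) + g(f)) - C(-83) = (-46 + 1/(-353 + 1/148)) - (-6 - 83) = (-46 + 1/(-52243/148)) - 1*(-89) = (-46 - 148/52243) + 89 = -2403326/52243 + 89 = 2246301/52243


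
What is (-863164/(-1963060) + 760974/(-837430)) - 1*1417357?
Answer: -5295522393571983/3736193945 ≈ -1.4174e+6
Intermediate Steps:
(-863164/(-1963060) + 760974/(-837430)) - 1*1417357 = (-863164*(-1/1963060) + 760974*(-1/837430)) - 1417357 = (215791/490765 - 380487/418715) - 1417357 = -1752268618/3736193945 - 1417357 = -5295522393571983/3736193945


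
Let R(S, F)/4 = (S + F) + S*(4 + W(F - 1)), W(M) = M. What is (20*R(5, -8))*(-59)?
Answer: 132160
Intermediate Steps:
R(S, F) = 4*F + 4*S + 4*S*(3 + F) (R(S, F) = 4*((S + F) + S*(4 + (F - 1))) = 4*((F + S) + S*(4 + (-1 + F))) = 4*((F + S) + S*(3 + F)) = 4*(F + S + S*(3 + F)) = 4*F + 4*S + 4*S*(3 + F))
(20*R(5, -8))*(-59) = (20*(4*(-8) + 16*5 + 4*(-8)*5))*(-59) = (20*(-32 + 80 - 160))*(-59) = (20*(-112))*(-59) = -2240*(-59) = 132160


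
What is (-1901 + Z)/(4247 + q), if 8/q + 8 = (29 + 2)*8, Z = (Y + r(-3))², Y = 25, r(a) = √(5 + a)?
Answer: -38220/127411 + 1500*√2/127411 ≈ -0.28332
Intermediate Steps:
Z = (25 + √2)² (Z = (25 + √(5 - 3))² = (25 + √2)² ≈ 697.71)
q = 1/30 (q = 8/(-8 + (29 + 2)*8) = 8/(-8 + 31*8) = 8/(-8 + 248) = 8/240 = 8*(1/240) = 1/30 ≈ 0.033333)
(-1901 + Z)/(4247 + q) = (-1901 + (25 + √2)²)/(4247 + 1/30) = (-1901 + (25 + √2)²)/(127411/30) = (-1901 + (25 + √2)²)*(30/127411) = -57030/127411 + 30*(25 + √2)²/127411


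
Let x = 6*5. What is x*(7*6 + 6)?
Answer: 1440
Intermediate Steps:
x = 30
x*(7*6 + 6) = 30*(7*6 + 6) = 30*(42 + 6) = 30*48 = 1440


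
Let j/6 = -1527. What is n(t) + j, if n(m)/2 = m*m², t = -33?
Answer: -81036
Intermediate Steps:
n(m) = 2*m³ (n(m) = 2*(m*m²) = 2*m³)
j = -9162 (j = 6*(-1527) = -9162)
n(t) + j = 2*(-33)³ - 9162 = 2*(-35937) - 9162 = -71874 - 9162 = -81036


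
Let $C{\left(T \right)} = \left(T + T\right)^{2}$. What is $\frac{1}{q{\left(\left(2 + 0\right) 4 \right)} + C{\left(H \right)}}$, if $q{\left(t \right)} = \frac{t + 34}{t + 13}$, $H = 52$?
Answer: $\frac{1}{10818} \approx 9.2439 \cdot 10^{-5}$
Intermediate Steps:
$C{\left(T \right)} = 4 T^{2}$ ($C{\left(T \right)} = \left(2 T\right)^{2} = 4 T^{2}$)
$q{\left(t \right)} = \frac{34 + t}{13 + t}$
$\frac{1}{q{\left(\left(2 + 0\right) 4 \right)} + C{\left(H \right)}} = \frac{1}{\frac{34 + \left(2 + 0\right) 4}{13 + \left(2 + 0\right) 4} + 4 \cdot 52^{2}} = \frac{1}{\frac{34 + 2 \cdot 4}{13 + 2 \cdot 4} + 4 \cdot 2704} = \frac{1}{\frac{34 + 8}{13 + 8} + 10816} = \frac{1}{\frac{1}{21} \cdot 42 + 10816} = \frac{1}{2 + 10816} = \frac{1}{10818}$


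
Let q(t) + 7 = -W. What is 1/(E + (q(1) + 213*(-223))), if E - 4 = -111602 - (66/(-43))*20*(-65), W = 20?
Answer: -43/6928132 ≈ -6.2066e-6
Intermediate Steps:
q(t) = -27 (q(t) = -7 - 1*20 = -7 - 20 = -27)
E = -4884514/43 (E = 4 + (-111602 - (66/(-43))*20*(-65)) = 4 + (-111602 - (66*(-1/43))*20*(-65)) = 4 + (-111602 - (-66/43*20)*(-65)) = 4 + (-111602 - (-1320)*(-65)/43) = 4 + (-111602 - 1*85800/43) = 4 + (-111602 - 85800/43) = 4 - 4884686/43 = -4884514/43 ≈ -1.1359e+5)
1/(E + (q(1) + 213*(-223))) = 1/(-4884514/43 + (-27 + 213*(-223))) = 1/(-4884514/43 + (-27 - 47499)) = 1/(-4884514/43 - 47526) = 1/(-6928132/43) = -43/6928132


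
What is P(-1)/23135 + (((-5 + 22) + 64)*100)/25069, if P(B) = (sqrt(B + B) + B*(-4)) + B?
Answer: 187468707/579971315 + I*sqrt(2)/23135 ≈ 0.32324 + 6.1129e-5*I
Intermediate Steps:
P(B) = -3*B + sqrt(2)*sqrt(B) (P(B) = (sqrt(2*B) - 4*B) + B = (sqrt(2)*sqrt(B) - 4*B) + B = (-4*B + sqrt(2)*sqrt(B)) + B = -3*B + sqrt(2)*sqrt(B))
P(-1)/23135 + (((-5 + 22) + 64)*100)/25069 = (-3*(-1) + sqrt(2)*sqrt(-1))/23135 + (((-5 + 22) + 64)*100)/25069 = (3 + sqrt(2)*I)*(1/23135) + ((17 + 64)*100)*(1/25069) = (3 + I*sqrt(2))*(1/23135) + (81*100)*(1/25069) = (3/23135 + I*sqrt(2)/23135) + 8100*(1/25069) = (3/23135 + I*sqrt(2)/23135) + 8100/25069 = 187468707/579971315 + I*sqrt(2)/23135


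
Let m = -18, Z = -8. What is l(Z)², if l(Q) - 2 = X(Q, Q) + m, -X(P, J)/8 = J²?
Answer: 278784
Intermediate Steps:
X(P, J) = -8*J²
l(Q) = -16 - 8*Q² (l(Q) = 2 + (-8*Q² - 18) = 2 + (-18 - 8*Q²) = -16 - 8*Q²)
l(Z)² = (-16 - 8*(-8)²)² = (-16 - 8*64)² = (-16 - 512)² = (-528)² = 278784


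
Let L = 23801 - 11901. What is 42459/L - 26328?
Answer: -313260741/11900 ≈ -26324.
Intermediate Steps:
L = 11900
42459/L - 26328 = 42459/11900 - 26328 = -313260741/11900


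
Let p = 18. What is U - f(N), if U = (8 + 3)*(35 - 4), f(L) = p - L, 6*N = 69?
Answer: 669/2 ≈ 334.50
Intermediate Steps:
N = 23/2 (N = (⅙)*69 = 23/2 ≈ 11.500)
f(L) = 18 - L
U = 341 (U = 11*31 = 341)
U - f(N) = 341 - (18 - 1*23/2) = 341 - (18 - 23/2) = 341 - 1*13/2 = 341 - 13/2 = 669/2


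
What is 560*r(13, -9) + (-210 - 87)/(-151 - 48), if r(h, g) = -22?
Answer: -2451383/199 ≈ -12319.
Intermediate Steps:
560*r(13, -9) + (-210 - 87)/(-151 - 48) = 560*(-22) + (-210 - 87)/(-151 - 48) = -12320 - 297/(-199) = -12320 - 297*(-1/199) = -12320 + 297/199 = -2451383/199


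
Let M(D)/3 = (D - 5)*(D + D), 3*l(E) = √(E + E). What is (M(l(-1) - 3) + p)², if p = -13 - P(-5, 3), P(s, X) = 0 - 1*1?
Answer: 144952/9 - 17248*I*√2/3 ≈ 16106.0 - 8130.8*I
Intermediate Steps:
P(s, X) = -1 (P(s, X) = 0 - 1 = -1)
l(E) = √2*√E/3 (l(E) = √(E + E)/3 = √(2*E)/3 = (√2*√E)/3 = √2*√E/3)
M(D) = 6*D*(-5 + D) (M(D) = 3*((D - 5)*(D + D)) = 3*((-5 + D)*(2*D)) = 3*(2*D*(-5 + D)) = 6*D*(-5 + D))
p = -12 (p = -13 - 1*(-1) = -13 + 1 = -12)
(M(l(-1) - 3) + p)² = (6*(√2*√(-1)/3 - 3)*(-5 + (√2*√(-1)/3 - 3)) - 12)² = (6*(√2*I/3 - 3)*(-5 + (√2*I/3 - 3)) - 12)² = (6*(I*√2/3 - 3)*(-5 + (I*√2/3 - 3)) - 12)² = (6*(-3 + I*√2/3)*(-5 + (-3 + I*√2/3)) - 12)² = (6*(-3 + I*√2/3)*(-8 + I*√2/3) - 12)² = (6*(-8 + I*√2/3)*(-3 + I*√2/3) - 12)² = (-12 + 6*(-8 + I*√2/3)*(-3 + I*√2/3))²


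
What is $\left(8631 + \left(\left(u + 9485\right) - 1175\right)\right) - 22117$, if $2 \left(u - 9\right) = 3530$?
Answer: $-3402$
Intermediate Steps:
$u = 1774$ ($u = 9 + \frac{1}{2} \cdot 3530 = 9 + 1765 = 1774$)
$\left(8631 + \left(\left(u + 9485\right) - 1175\right)\right) - 22117 = \left(8631 + \left(\left(1774 + 9485\right) - 1175\right)\right) - 22117 = \left(8631 + \left(11259 - 1175\right)\right) - 22117 = \left(8631 + 10084\right) - 22117 = 18715 - 22117 = -3402$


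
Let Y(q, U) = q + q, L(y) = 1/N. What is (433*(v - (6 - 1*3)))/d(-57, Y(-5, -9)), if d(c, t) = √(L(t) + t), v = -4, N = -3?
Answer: 3031*I*√93/31 ≈ 942.9*I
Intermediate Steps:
L(y) = -⅓ (L(y) = 1/(-3) = -⅓)
Y(q, U) = 2*q
d(c, t) = √(-⅓ + t)
(433*(v - (6 - 1*3)))/d(-57, Y(-5, -9)) = (433*(-4 - (6 - 1*3)))/((√(-3 + 9*(2*(-5)))/3)) = (433*(-4 - (6 - 3)))/((√(-3 + 9*(-10))/3)) = (433*(-4 - 1*3))/((√(-3 - 90)/3)) = (433*(-4 - 3))/((√(-93)/3)) = (433*(-7))/(((I*√93)/3)) = -3031*(-I*√93/31) = -(-3031)*I*√93/31 = 3031*I*√93/31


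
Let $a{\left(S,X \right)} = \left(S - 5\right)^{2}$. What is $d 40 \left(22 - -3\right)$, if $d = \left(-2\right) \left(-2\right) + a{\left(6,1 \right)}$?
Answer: $5000$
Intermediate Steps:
$a{\left(S,X \right)} = \left(-5 + S\right)^{2}$
$d = 5$ ($d = \left(-2\right) \left(-2\right) + \left(-5 + 6\right)^{2} = 4 + 1^{2} = 4 + 1 = 5$)
$d 40 \left(22 - -3\right) = 5 \cdot 40 \left(22 - -3\right) = 200 \left(22 + 3\right) = 200 \cdot 25 = 5000$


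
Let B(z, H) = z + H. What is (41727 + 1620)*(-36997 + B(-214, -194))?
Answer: -1621394535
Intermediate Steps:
B(z, H) = H + z
(41727 + 1620)*(-36997 + B(-214, -194)) = (41727 + 1620)*(-36997 + (-194 - 214)) = 43347*(-36997 - 408) = 43347*(-37405) = -1621394535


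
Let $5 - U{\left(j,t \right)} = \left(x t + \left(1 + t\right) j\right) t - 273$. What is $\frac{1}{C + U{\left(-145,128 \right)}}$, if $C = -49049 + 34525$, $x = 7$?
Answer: $\frac{1}{2265306} \approx 4.4144 \cdot 10^{-7}$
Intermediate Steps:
$C = -14524$
$U{\left(j,t \right)} = 278 - t \left(7 t + j \left(1 + t\right)\right)$ ($U{\left(j,t \right)} = 5 - \left(\left(7 t + \left(1 + t\right) j\right) t - 273\right) = 5 - \left(\left(7 t + j \left(1 + t\right)\right) t - 273\right) = 5 - \left(t \left(7 t + j \left(1 + t\right)\right) - 273\right) = 5 - \left(-273 + t \left(7 t + j \left(1 + t\right)\right)\right) = 278 - t \left(7 t + j \left(1 + t\right)\right)$)
$\frac{1}{C + U{\left(-145,128 \right)}} = \frac{1}{-14524 - \left(-278 - 2260992 - 18560\right)} = \frac{1}{-14524 + \left(278 - 114688 + 18560 - \left(-145\right) 16384\right)} = \frac{1}{-14524 + \left(278 - 114688 + 18560 + 2375680\right)} = \frac{1}{-14524 + 2279830} = \frac{1}{2265306}$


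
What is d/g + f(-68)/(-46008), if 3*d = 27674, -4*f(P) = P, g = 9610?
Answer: 212122547/221068440 ≈ 0.95953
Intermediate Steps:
f(P) = -P/4
d = 27674/3 (d = (1/3)*27674 = 27674/3 ≈ 9224.7)
d/g + f(-68)/(-46008) = (27674/3)/9610 - 1/4*(-68)/(-46008) = (27674/3)*(1/9610) + 17*(-1/46008) = 13837/14415 - 17/46008 = 212122547/221068440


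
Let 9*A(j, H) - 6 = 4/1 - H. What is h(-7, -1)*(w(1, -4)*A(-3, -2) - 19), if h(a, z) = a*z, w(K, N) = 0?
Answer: -133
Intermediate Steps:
A(j, H) = 10/9 - H/9 (A(j, H) = ⅔ + (4/1 - H)/9 = ⅔ + (4*1 - H)/9 = ⅔ + (4 - H)/9 = ⅔ + (4/9 - H/9) = 10/9 - H/9)
h(-7, -1)*(w(1, -4)*A(-3, -2) - 19) = (-7*(-1))*(0*(10/9 - ⅑*(-2)) - 19) = 7*(0*(10/9 + 2/9) - 19) = 7*(0*(4/3) - 19) = 7*(0 - 19) = 7*(-19) = -133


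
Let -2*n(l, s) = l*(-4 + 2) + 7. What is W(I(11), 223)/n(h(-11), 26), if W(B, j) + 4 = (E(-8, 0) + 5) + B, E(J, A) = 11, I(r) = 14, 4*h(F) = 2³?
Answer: -52/3 ≈ -17.333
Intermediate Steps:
h(F) = 2 (h(F) = (¼)*2³ = (¼)*8 = 2)
n(l, s) = -7/2 + l (n(l, s) = -(l*(-4 + 2) + 7)/2 = -(l*(-2) + 7)/2 = -(-2*l + 7)/2 = -(7 - 2*l)/2 = -7/2 + l)
W(B, j) = 12 + B (W(B, j) = -4 + ((11 + 5) + B) = -4 + (16 + B) = 12 + B)
W(I(11), 223)/n(h(-11), 26) = (12 + 14)/(-7/2 + 2) = 26/(-3/2) = 26*(-⅔) = -52/3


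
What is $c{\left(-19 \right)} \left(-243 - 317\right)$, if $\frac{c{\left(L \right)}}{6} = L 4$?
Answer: $255360$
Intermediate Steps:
$c{\left(L \right)} = 24 L$ ($c{\left(L \right)} = 6 L 4 = 6 \cdot 4 L = 24 L$)
$c{\left(-19 \right)} \left(-243 - 317\right) = 24 \left(-19\right) \left(-243 - 317\right) = \left(-456\right) \left(-560\right) = 255360$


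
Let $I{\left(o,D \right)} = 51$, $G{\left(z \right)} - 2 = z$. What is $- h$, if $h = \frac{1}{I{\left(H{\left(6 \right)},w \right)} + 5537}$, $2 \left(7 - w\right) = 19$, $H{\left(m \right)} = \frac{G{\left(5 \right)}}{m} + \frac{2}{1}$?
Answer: $- \frac{1}{5588} \approx -0.00017895$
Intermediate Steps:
$G{\left(z \right)} = 2 + z$
$H{\left(m \right)} = 2 + \frac{7}{m}$ ($H{\left(m \right)} = \frac{2 + 5}{m} + \frac{2}{1} = \frac{7}{m} + 2 \cdot 1 = \frac{7}{m} + 2 = 2 + \frac{7}{m}$)
$w = - \frac{5}{2}$ ($w = 7 - \frac{19}{2} = - \frac{5}{2} \approx -2.5$)
$h = \frac{1}{5588}$ ($h = \frac{1}{51 + 5537} = \frac{1}{5588} \approx 0.00017895$)
$- h = \left(-1\right) \frac{1}{5588} = - \frac{1}{5588}$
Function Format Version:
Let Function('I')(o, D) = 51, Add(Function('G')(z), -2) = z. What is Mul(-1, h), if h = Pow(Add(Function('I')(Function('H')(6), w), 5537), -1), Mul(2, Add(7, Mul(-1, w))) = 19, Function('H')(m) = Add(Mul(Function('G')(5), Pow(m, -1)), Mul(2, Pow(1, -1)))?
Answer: Rational(-1, 5588) ≈ -0.00017895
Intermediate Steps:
Function('G')(z) = Add(2, z)
Function('H')(m) = Add(2, Mul(7, Pow(m, -1))) (Function('H')(m) = Add(Mul(Add(2, 5), Pow(m, -1)), Mul(2, Pow(1, -1))) = Add(Mul(7, Pow(m, -1)), Mul(2, 1)) = Add(Mul(7, Pow(m, -1)), 2) = Add(2, Mul(7, Pow(m, -1))))
w = Rational(-5, 2) (w = Add(7, Mul(Rational(-1, 2), 19)) = Add(7, Rational(-19, 2)) = Rational(-5, 2) ≈ -2.5000)
h = Rational(1, 5588) (h = Pow(Add(51, 5537), -1) = Pow(5588, -1) = Rational(1, 5588) ≈ 0.00017895)
Mul(-1, h) = Mul(-1, Rational(1, 5588)) = Rational(-1, 5588)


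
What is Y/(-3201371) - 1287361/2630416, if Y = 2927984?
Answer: -11823136133275/8420937500336 ≈ -1.4040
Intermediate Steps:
Y/(-3201371) - 1287361/2630416 = 2927984/(-3201371) - 1287361/2630416 = 2927984*(-1/3201371) - 1287361*1/2630416 = -2927984/3201371 - 1287361/2630416 = -11823136133275/8420937500336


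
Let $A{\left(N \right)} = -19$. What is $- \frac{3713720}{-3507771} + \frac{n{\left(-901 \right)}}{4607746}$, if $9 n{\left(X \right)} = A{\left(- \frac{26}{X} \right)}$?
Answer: $\frac{51335613209477}{48488753382498} \approx 1.0587$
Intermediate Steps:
$n{\left(X \right)} = - \frac{19}{9}$ ($n{\left(X \right)} = \frac{1}{9} \left(-19\right) = - \frac{19}{9}$)
$- \frac{3713720}{-3507771} + \frac{n{\left(-901 \right)}}{4607746} = - \frac{3713720}{-3507771} - \frac{19}{9 \cdot 4607746} = \left(-3713720\right) \left(- \frac{1}{3507771}\right) - \frac{19}{41469714} = \frac{3713720}{3507771} - \frac{19}{41469714} = \frac{51335613209477}{48488753382498}$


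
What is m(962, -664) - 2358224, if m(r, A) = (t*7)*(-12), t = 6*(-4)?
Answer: -2356208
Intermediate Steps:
t = -24
m(r, A) = 2016 (m(r, A) = -24*7*(-12) = -168*(-12) = 2016)
m(962, -664) - 2358224 = 2016 - 2358224 = -2356208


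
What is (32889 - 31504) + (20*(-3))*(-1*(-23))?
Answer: 5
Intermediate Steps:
(32889 - 31504) + (20*(-3))*(-1*(-23)) = 1385 - 60*23 = 1385 - 1380 = 5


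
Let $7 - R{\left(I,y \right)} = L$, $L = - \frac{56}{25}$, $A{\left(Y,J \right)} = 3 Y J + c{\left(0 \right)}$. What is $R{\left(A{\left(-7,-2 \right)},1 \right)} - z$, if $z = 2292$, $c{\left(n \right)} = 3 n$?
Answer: $- \frac{57069}{25} \approx -2282.8$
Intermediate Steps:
$A{\left(Y,J \right)} = 3 J Y$ ($A{\left(Y,J \right)} = 3 Y J + 3 \cdot 0 = 3 J Y + 0 = 3 J Y$)
$L = - \frac{56}{25}$ ($L = \left(-56\right) \frac{1}{25} = - \frac{56}{25} \approx -2.24$)
$R{\left(I,y \right)} = \frac{231}{25}$ ($R{\left(I,y \right)} = 7 - - \frac{56}{25} = 7 + \frac{56}{25} = \frac{231}{25}$)
$R{\left(A{\left(-7,-2 \right)},1 \right)} - z = \frac{231}{25} - 2292 = - \frac{57069}{25}$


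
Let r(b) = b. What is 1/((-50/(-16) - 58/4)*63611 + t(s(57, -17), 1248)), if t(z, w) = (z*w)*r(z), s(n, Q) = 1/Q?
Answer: -2312/1672895705 ≈ -1.3820e-6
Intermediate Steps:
t(z, w) = w*z² (t(z, w) = (z*w)*z = (w*z)*z = w*z²)
1/((-50/(-16) - 58/4)*63611 + t(s(57, -17), 1248)) = 1/((-50/(-16) - 58/4)*63611 + 1248*(1/(-17))²) = 1/((-50*(-1/16) - 58*¼)*63611 + 1248*(-1/17)²) = 1/((25/8 - 29/2)*63611 + 1248*(1/289)) = 1/(-91/8*63611 + 1248/289) = 1/(-5788601/8 + 1248/289) = 1/(-1672895705/2312) = -2312/1672895705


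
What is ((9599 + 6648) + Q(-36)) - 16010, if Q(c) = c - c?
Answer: 237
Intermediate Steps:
Q(c) = 0
((9599 + 6648) + Q(-36)) - 16010 = ((9599 + 6648) + 0) - 16010 = (16247 + 0) - 16010 = 16247 - 16010 = 237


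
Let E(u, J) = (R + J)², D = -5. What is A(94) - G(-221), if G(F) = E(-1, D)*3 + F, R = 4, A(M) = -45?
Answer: 173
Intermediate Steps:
E(u, J) = (4 + J)²
G(F) = 3 + F (G(F) = (4 - 5)²*3 + F = (-1)²*3 + F = 1*3 + F = 3 + F)
A(94) - G(-221) = -45 - (3 - 221) = -45 - 1*(-218) = -45 + 218 = 173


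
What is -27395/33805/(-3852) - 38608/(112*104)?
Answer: -15709666981/4739893704 ≈ -3.3144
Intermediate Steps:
-27395/33805/(-3852) - 38608/(112*104) = -27395*1/33805*(-1/3852) - 38608/11648 = -5479/6761*(-1/3852) - 38608*1/11648 = 5479/26043372 - 2413/728 = -15709666981/4739893704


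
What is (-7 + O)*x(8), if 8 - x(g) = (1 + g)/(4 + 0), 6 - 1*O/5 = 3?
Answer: 46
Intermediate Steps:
O = 15 (O = 30 - 5*3 = 30 - 15 = 15)
x(g) = 31/4 - g/4 (x(g) = 8 - (1 + g)/(4 + 0) = 8 - (1 + g)/4 = 8 - (¼ + g/4) = 8 + (-¼ - g/4) = 31/4 - g/4)
(-7 + O)*x(8) = (-7 + 15)*(31/4 - ¼*8) = 8*(31/4 - 2) = 8*(23/4) = 46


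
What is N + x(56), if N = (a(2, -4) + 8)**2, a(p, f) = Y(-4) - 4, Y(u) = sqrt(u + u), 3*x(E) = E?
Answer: 80/3 + 16*I*sqrt(2) ≈ 26.667 + 22.627*I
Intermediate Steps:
x(E) = E/3
Y(u) = sqrt(2)*sqrt(u) (Y(u) = sqrt(2*u) = sqrt(2)*sqrt(u))
a(p, f) = -4 + 2*I*sqrt(2) (a(p, f) = sqrt(2)*sqrt(-4) - 4 = sqrt(2)*(2*I) - 4 = 2*I*sqrt(2) - 4 = -4 + 2*I*sqrt(2))
N = (4 + 2*I*sqrt(2))**2 (N = ((-4 + 2*I*sqrt(2)) + 8)**2 = (4 + 2*I*sqrt(2))**2 ≈ 8.0 + 22.627*I)
N + x(56) = (8 + 16*I*sqrt(2)) + (1/3)*56 = (8 + 16*I*sqrt(2)) + 56/3 = 80/3 + 16*I*sqrt(2)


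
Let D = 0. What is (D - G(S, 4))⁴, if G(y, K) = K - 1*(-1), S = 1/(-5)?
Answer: 625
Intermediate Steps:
S = -⅕ ≈ -0.20000
G(y, K) = 1 + K (G(y, K) = K + 1 = 1 + K)
(D - G(S, 4))⁴ = (0 - (1 + 4))⁴ = (0 - 1*5)⁴ = (0 - 5)⁴ = (-5)⁴ = 625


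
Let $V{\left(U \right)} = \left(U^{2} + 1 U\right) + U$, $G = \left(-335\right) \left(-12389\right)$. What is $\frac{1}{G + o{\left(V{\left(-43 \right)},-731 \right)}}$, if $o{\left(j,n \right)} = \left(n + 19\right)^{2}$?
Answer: $\frac{1}{4657259} \approx 2.1472 \cdot 10^{-7}$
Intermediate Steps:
$G = 4150315$
$V{\left(U \right)} = U^{2} + 2 U$ ($V{\left(U \right)} = \left(U^{2} + U\right) + U = \left(U + U^{2}\right) + U = U^{2} + 2 U$)
$o{\left(j,n \right)} = \left(19 + n\right)^{2}$
$\frac{1}{G + o{\left(V{\left(-43 \right)},-731 \right)}} = \frac{1}{4150315 + \left(19 - 731\right)^{2}} = \frac{1}{4150315 + \left(-712\right)^{2}} = \frac{1}{4150315 + 506944} = \frac{1}{4657259}$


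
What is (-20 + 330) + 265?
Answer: 575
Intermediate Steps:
(-20 + 330) + 265 = 310 + 265 = 575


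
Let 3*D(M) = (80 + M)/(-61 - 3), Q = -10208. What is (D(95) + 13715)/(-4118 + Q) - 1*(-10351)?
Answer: 28468744687/2750592 ≈ 10350.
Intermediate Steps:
D(M) = -5/12 - M/192 (D(M) = ((80 + M)/(-61 - 3))/3 = ((80 + M)/(-64))/3 = ((80 + M)*(-1/64))/3 = (-5/4 - M/64)/3 = -5/12 - M/192)
(D(95) + 13715)/(-4118 + Q) - 1*(-10351) = ((-5/12 - 1/192*95) + 13715)/(-4118 - 10208) - 1*(-10351) = ((-5/12 - 95/192) + 13715)/(-14326) + 10351 = (-175/192 + 13715)*(-1/14326) + 10351 = (2633105/192)*(-1/14326) + 10351 = -2633105/2750592 + 10351 = 28468744687/2750592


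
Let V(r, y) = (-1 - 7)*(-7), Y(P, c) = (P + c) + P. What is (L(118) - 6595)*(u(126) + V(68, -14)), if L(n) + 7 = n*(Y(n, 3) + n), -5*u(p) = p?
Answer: 5470696/5 ≈ 1.0941e+6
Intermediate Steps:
Y(P, c) = c + 2*P
u(p) = -p/5
V(r, y) = 56 (V(r, y) = -8*(-7) = 56)
L(n) = -7 + n*(3 + 3*n) (L(n) = -7 + n*((3 + 2*n) + n) = -7 + n*(3 + 3*n))
(L(118) - 6595)*(u(126) + V(68, -14)) = ((-7 + 3*118 + 3*118**2) - 6595)*(-1/5*126 + 56) = ((-7 + 354 + 3*13924) - 6595)*(-126/5 + 56) = ((-7 + 354 + 41772) - 6595)*(154/5) = (42119 - 6595)*(154/5) = 35524*(154/5) = 5470696/5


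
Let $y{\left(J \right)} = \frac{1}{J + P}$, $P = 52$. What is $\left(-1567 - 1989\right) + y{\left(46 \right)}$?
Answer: $- \frac{348487}{98} \approx -3556.0$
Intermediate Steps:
$y{\left(J \right)} = \frac{1}{52 + J}$ ($y{\left(J \right)} = \frac{1}{J + 52} = \frac{1}{52 + J}$)
$\left(-1567 - 1989\right) + y{\left(46 \right)} = \left(-1567 - 1989\right) + \frac{1}{52 + 46} = -3556 + \frac{1}{98} = - \frac{348487}{98}$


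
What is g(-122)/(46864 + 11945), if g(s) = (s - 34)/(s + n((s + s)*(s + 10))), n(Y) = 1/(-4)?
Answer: 208/9585867 ≈ 2.1699e-5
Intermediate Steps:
n(Y) = -¼
g(s) = (-34 + s)/(-¼ + s) (g(s) = (s - 34)/(s - ¼) = (-34 + s)/(-¼ + s))
g(-122)/(46864 + 11945) = (4*(-34 - 122)/(-1 + 4*(-122)))/(46864 + 11945) = (4*(-156)/(-1 - 488))/58809 = (4*(-156)/(-489))*(1/58809) = (4*(-1/489)*(-156))*(1/58809) = (208/163)*(1/58809) = 208/9585867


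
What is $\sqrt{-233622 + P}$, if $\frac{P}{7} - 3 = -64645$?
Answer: $2 i \sqrt{171529} \approx 828.32 i$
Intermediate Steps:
$P = -452494$ ($P = 21 + 7 \left(-64645\right) = 21 - 452515 = -452494$)
$\sqrt{-233622 + P} = \sqrt{-233622 - 452494} = \sqrt{-686116} = 2 i \sqrt{171529}$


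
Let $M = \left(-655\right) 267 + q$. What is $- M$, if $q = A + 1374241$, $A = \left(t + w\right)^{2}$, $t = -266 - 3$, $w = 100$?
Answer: $-1227917$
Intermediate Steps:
$t = -269$ ($t = -266 - 3 = -269$)
$A = 28561$ ($A = \left(-269 + 100\right)^{2} = \left(-169\right)^{2} = 28561$)
$q = 1402802$ ($q = 28561 + 1374241 = 1402802$)
$M = 1227917$ ($M = \left(-655\right) 267 + 1402802 = -174885 + 1402802 = 1227917$)
$- M = \left(-1\right) 1227917 = -1227917$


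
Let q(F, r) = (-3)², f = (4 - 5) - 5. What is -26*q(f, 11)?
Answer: -234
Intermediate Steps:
f = -6 (f = -1 - 5 = -6)
q(F, r) = 9
-26*q(f, 11) = -26*9 = -234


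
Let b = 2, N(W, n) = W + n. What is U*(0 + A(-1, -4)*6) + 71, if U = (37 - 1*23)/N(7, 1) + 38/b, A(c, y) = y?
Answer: -427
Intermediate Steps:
U = 83/4 (U = (37 - 1*23)/(7 + 1) + 38/2 = (37 - 23)/8 + 38*(½) = 14*(⅛) + 19 = 7/4 + 19 = 83/4 ≈ 20.750)
U*(0 + A(-1, -4)*6) + 71 = 83*(0 - 4*6)/4 + 71 = 83*(0 - 24)/4 + 71 = (83/4)*(-24) + 71 = -498 + 71 = -427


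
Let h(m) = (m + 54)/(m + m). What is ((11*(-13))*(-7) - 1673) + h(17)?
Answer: -22777/34 ≈ -669.91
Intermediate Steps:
h(m) = (54 + m)/(2*m) (h(m) = (54 + m)/((2*m)) = (54 + m)*(1/(2*m)) = (54 + m)/(2*m))
((11*(-13))*(-7) - 1673) + h(17) = ((11*(-13))*(-7) - 1673) + (½)*(54 + 17)/17 = (-143*(-7) - 1673) + (½)*(1/17)*71 = (1001 - 1673) + 71/34 = -672 + 71/34 = -22777/34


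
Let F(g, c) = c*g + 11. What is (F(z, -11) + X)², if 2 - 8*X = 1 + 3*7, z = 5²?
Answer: 284089/4 ≈ 71022.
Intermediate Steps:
z = 25
F(g, c) = 11 + c*g
X = -5/2 (X = ¼ - (1 + 3*7)/8 = ¼ - (1 + 21)/8 = ¼ - ⅛*22 = ¼ - 11/4 = -5/2 ≈ -2.5000)
(F(z, -11) + X)² = ((11 - 11*25) - 5/2)² = ((11 - 275) - 5/2)² = (-264 - 5/2)² = (-533/2)² = 284089/4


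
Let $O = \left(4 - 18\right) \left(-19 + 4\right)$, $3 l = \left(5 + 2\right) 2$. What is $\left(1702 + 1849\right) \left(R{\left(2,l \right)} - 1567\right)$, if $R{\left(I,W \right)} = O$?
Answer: $-4818707$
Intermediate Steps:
$l = \frac{14}{3}$ ($l = \frac{\left(5 + 2\right) 2}{3} = \frac{7 \cdot 2}{3} = \frac{1}{3} \cdot 14 = \frac{14}{3} \approx 4.6667$)
$O = 210$ ($O = \left(-14\right) \left(-15\right) = 210$)
$R{\left(I,W \right)} = 210$
$\left(1702 + 1849\right) \left(R{\left(2,l \right)} - 1567\right) = \left(1702 + 1849\right) \left(210 - 1567\right) = 3551 \left(-1357\right) = -4818707$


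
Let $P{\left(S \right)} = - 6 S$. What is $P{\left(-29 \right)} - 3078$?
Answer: $-2904$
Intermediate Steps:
$P{\left(-29 \right)} - 3078 = \left(-6\right) \left(-29\right) - 3078 = 174 - 3078 = -2904$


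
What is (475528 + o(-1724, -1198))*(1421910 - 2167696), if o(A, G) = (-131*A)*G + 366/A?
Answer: 86814626475668763/431 ≈ 2.0143e+14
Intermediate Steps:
o(A, G) = 366/A - 131*A*G (o(A, G) = -131*A*G + 366/A = 366/A - 131*A*G)
(475528 + o(-1724, -1198))*(1421910 - 2167696) = (475528 + (366/(-1724) - 131*(-1724)*(-1198)))*(1421910 - 2167696) = (475528 + (366*(-1/1724) - 270561112))*(-745786) = (475528 + (-183/862 - 270561112))*(-745786) = (475528 - 233223678727/862)*(-745786) = -232813773591/862*(-745786) = 86814626475668763/431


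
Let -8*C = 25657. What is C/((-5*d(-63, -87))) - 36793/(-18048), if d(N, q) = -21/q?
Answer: 1679871323/631680 ≈ 2659.4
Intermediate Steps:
C = -25657/8 (C = -⅛*25657 = -25657/8 ≈ -3207.1)
C/((-5*d(-63, -87))) - 36793/(-18048) = -25657/(8*((-(-105)/(-87)))) - 36793/(-18048) = -25657/(8*((-(-105)*(-1)/87))) - 36793*(-1/18048) = -25657/(8*((-5*7/29))) + 36793/18048 = -25657/(8*(-35/29)) + 36793/18048 = -25657/8*(-29/35) + 36793/18048 = 744053/280 + 36793/18048 = 1679871323/631680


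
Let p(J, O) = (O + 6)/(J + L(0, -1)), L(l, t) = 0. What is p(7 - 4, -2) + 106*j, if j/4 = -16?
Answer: -20348/3 ≈ -6782.7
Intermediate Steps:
p(J, O) = (6 + O)/J (p(J, O) = (O + 6)/(J + 0) = (6 + O)/J)
j = -64 (j = 4*(-16) = -64)
p(7 - 4, -2) + 106*j = (6 - 2)/(7 - 4) + 106*(-64) = 4/3 - 6784 = -20348/3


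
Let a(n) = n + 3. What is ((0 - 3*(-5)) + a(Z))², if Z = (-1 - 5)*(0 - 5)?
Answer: 2304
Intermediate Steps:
Z = 30 (Z = -6*(-5) = 30)
a(n) = 3 + n
((0 - 3*(-5)) + a(Z))² = ((0 - 3*(-5)) + (3 + 30))² = ((0 + 15) + 33)² = (15 + 33)² = 48² = 2304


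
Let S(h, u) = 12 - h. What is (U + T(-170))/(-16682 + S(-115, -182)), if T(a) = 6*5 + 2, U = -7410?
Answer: 1054/2365 ≈ 0.44567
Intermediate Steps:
T(a) = 32 (T(a) = 30 + 2 = 32)
(U + T(-170))/(-16682 + S(-115, -182)) = (-7410 + 32)/(-16682 + (12 - 1*(-115))) = -7378/(-16682 + (12 + 115)) = -7378/(-16682 + 127) = -7378/(-16555) = -7378*(-1/16555) = 1054/2365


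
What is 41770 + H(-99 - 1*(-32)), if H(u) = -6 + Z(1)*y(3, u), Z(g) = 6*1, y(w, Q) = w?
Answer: 41782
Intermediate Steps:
Z(g) = 6
H(u) = 12 (H(u) = -6 + 6*3 = -6 + 18 = 12)
41770 + H(-99 - 1*(-32)) = 41770 + 12 = 41782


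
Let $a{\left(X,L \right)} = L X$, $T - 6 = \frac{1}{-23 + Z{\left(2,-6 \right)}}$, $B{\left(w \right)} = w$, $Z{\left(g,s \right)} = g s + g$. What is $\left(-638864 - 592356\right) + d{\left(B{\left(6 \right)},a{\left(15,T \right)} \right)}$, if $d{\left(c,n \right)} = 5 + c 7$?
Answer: $-1231173$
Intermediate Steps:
$Z{\left(g,s \right)} = g + g s$
$T = \frac{197}{33}$ ($T = 6 + \frac{1}{-23 + 2 \left(1 - 6\right)} = 6 + \frac{1}{-23 + 2 \left(-5\right)} = 6 + \frac{1}{-23 - 10} = 6 + \frac{1}{-33} = 6 - \frac{1}{33} = \frac{197}{33} \approx 5.9697$)
$d{\left(c,n \right)} = 5 + 7 c$
$\left(-638864 - 592356\right) + d{\left(B{\left(6 \right)},a{\left(15,T \right)} \right)} = \left(-638864 - 592356\right) + \left(5 + 7 \cdot 6\right) = -1231220 + \left(5 + 42\right) = -1231220 + 47 = -1231173$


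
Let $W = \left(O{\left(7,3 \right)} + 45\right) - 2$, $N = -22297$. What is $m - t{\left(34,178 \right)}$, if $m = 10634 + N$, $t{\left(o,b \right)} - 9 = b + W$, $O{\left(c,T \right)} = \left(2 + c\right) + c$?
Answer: $-11909$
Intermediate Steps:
$O{\left(c,T \right)} = 2 + 2 c$
$W = 59$ ($W = \left(\left(2 + 2 \cdot 7\right) + 45\right) - 2 = \left(\left(2 + 14\right) + 45\right) - 2 = \left(16 + 45\right) - 2 = 61 - 2 = 59$)
$t{\left(o,b \right)} = 68 + b$ ($t{\left(o,b \right)} = 9 + \left(b + 59\right) = 9 + \left(59 + b\right) = 68 + b$)
$m = -11663$ ($m = 10634 - 22297 = -11663$)
$m - t{\left(34,178 \right)} = -11663 - \left(68 + 178\right) = -11663 - 246 = -11909$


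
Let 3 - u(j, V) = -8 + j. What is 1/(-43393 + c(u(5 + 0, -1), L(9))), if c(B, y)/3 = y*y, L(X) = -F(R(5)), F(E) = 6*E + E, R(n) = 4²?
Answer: -1/5761 ≈ -0.00017358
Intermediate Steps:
R(n) = 16
F(E) = 7*E
u(j, V) = 11 - j (u(j, V) = 3 - (-8 + j) = 3 + (8 - j) = 11 - j)
L(X) = -112 (L(X) = -7*16 = -1*112 = -112)
c(B, y) = 3*y² (c(B, y) = 3*(y*y) = 3*y²)
1/(-43393 + c(u(5 + 0, -1), L(9))) = 1/(-43393 + 3*(-112)²) = 1/(-43393 + 3*12544) = 1/(-43393 + 37632) = 1/(-5761) = -1/5761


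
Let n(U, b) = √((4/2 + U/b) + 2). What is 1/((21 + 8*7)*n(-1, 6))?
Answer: √138/1771 ≈ 0.0066332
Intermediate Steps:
n(U, b) = √(4 + U/b) (n(U, b) = √((4*(½) + U/b) + 2) = √((2 + U/b) + 2) = √(4 + U/b))
1/((21 + 8*7)*n(-1, 6)) = 1/((21 + 8*7)*√(4 - 1/6)) = 1/((21 + 56)*√(4 - 1*⅙)) = 1/(77*√(4 - ⅙)) = 1/(77*√(23/6)) = 1/(77*(√138/6)) = 1/(77*√138/6) = √138/1771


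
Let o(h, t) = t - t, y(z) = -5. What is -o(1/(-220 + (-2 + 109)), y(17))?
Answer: 0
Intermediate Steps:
o(h, t) = 0
-o(1/(-220 + (-2 + 109)), y(17)) = -1*0 = 0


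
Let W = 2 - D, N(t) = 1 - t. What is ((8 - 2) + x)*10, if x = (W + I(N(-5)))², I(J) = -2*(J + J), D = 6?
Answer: 7900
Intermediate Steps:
W = -4 (W = 2 - 1*6 = 2 - 6 = -4)
I(J) = -4*J
x = 784 (x = (-4 - 4*(1 - 1*(-5)))² = (-4 - 4*(1 + 5))² = (-4 - 4*6)² = (-4 - 24)² = (-28)² = 784)
((8 - 2) + x)*10 = ((8 - 2) + 784)*10 = (6 + 784)*10 = 790*10 = 7900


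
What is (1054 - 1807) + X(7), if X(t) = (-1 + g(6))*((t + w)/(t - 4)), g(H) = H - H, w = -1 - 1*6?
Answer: -753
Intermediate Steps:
w = -7 (w = -1 - 6 = -7)
g(H) = 0
X(t) = -(-7 + t)/(-4 + t) (X(t) = (-1 + 0)*((t - 7)/(t - 4)) = -(-7 + t)/(-4 + t))
(1054 - 1807) + X(7) = (1054 - 1807) + (7 - 1*7)/(-4 + 7) = -753 + (7 - 7)/3 = -753 + (⅓)*0 = -753 + 0 = -753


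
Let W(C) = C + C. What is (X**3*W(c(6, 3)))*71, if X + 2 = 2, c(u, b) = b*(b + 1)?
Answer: 0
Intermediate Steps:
c(u, b) = b*(1 + b)
X = 0 (X = -2 + 2 = 0)
W(C) = 2*C
(X**3*W(c(6, 3)))*71 = (0**3*(2*(3*(1 + 3))))*71 = (0*(2*(3*4)))*71 = (0*(2*12))*71 = (0*24)*71 = 0*71 = 0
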